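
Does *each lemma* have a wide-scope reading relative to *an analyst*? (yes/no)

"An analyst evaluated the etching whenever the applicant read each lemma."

*each lemma* occurs within the adjunct clause *whenever the applicant read each lemma*.
Adjuncts are opaque for quantifier raising; a quantifier in an adjunct stays inside it.
So *each lemma* cannot raise to a position above *an analyst*.

No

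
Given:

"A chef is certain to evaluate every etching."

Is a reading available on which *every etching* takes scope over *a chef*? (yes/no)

Raising constructions are monoclausal for scope purposes; *every etching* is not separated from *a chef* by any island.
Since no island is crossed, the inverse ordering is licensed alongside surface scope.
The sentence is scopally ambiguous between *a chef* > *every etching* and *every etching* > *a chef*.

Yes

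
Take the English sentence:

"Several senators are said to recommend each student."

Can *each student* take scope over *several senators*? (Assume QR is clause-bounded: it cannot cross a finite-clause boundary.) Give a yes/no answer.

Yes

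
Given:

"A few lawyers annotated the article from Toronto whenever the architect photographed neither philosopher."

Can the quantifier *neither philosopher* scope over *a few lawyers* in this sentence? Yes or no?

*neither philosopher* sits inside the adjunct clause *whenever the architect photographed neither philosopher*.
The adjunct-island constraint bars QR out of an adverbial clause.
So the wide-scope reading for *neither philosopher* is blocked.

No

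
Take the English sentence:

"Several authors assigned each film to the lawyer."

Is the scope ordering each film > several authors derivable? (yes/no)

Both DPs are arguments of the same predicate; there is no clause or island boundary between them.
With no island boundary between them, the object can take inverse scope over the subject via ordinary QR within the clause.
So *each film* > *several authors* is among the available readings.

Yes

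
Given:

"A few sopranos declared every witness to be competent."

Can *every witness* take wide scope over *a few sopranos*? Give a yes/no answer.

*every witness* is an ECM subject; ECM complements are not islands, and the embedded quantifier may take matrix scope.
QR within a single clause is free, so the lower quantifier may take scope over the higher one.

Yes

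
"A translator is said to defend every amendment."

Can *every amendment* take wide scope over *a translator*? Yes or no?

Raising constructions are monoclausal for scope purposes; *every amendment* is not separated from *a translator* by any island.
Since no island is crossed, the inverse ordering is licensed alongside surface scope.
The sentence is scopally ambiguous between *a translator* > *every amendment* and *every amendment* > *a translator*.

Yes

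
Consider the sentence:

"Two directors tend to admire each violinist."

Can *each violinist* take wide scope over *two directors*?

The matrix predicate is a raising verb, whose infinitival complement is not a scope island — *each violinist* can QR into the matrix clause.
Clause-internal QR can adjoin the lower DP above the subject, yielding the inverse reading.
Both orderings are possible: *two directors* > *each violinist* and *each violinist* > *two directors*.

Yes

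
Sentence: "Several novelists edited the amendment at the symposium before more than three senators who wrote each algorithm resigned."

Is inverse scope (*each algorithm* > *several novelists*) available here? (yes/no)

*each algorithm* is embedded in the relative clause *who wrote each algorithm*, which is itself inside the adjunct *before more than three senators who wrote each algorithm resigned*.
The quantifier would have to escape first the RC and then the adjunct — two independent island violations.
So the wide-scope reading for *each algorithm* is blocked.

No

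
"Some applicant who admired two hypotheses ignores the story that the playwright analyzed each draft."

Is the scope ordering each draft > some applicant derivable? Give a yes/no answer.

*each draft* is embedded in the complex NP *the story that the playwright analyzed each draft*.
A that-clause complement to a noun is an island; QR cannot cross the NP boundary.
There is no licit LF on which *each draft* c-commands *some applicant*.

No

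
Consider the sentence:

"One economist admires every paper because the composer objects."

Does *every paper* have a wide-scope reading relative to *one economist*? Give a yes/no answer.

Yes

Although there is an adjunct clause, *every paper* is in the main clause, not inside the adjunct.
Ordinary QR to a clause-peripheral position gives the wide-scope LF for the lower DP.
So *every paper* > *one economist* is among the available readings.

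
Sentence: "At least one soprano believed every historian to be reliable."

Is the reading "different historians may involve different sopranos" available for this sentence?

That reading corresponds to *every historian* > *at least one soprano*.
*every historian* is the subject of an ECM infinitive — the infinitival complement of an ECM verb is not a scope island, so *every historian* can raise into the matrix clause.
Ordinary QR to a clause-peripheral position gives the wide-scope LF for the lower DP.

Yes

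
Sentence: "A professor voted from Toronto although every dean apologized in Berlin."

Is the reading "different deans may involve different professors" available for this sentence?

No

This is the *every dean* > *a professor* reading.
*every dean* is embedded in the adjunct clause *although every dean apologized in Berlin*.
Adjunct clauses are scope islands: a quantifier inside an adjunct cannot raise into the matrix clause.
There is no licit LF on which *every dean* c-commands *a professor*.
(Only the surface reading survives: one fixed professor with respect to all the relevant deans.)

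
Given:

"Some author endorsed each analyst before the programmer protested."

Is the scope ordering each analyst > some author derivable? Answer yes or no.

Although there is an adjunct clause, *each analyst* is in the main clause, not inside the adjunct.
No island intervenes, so both surface and inverse scope are derivable.

Yes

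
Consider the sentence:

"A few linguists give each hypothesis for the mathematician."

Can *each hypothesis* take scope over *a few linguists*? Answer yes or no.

Yes

*a few linguists* and *each hypothesis* are co-arguments of the matrix verb, with nothing but a clause-internal boundary between them.
No island intervenes, so both surface and inverse scope are derivable.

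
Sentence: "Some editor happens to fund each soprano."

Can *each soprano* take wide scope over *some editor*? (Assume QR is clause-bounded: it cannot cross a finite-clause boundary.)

Yes

*each soprano* is the object of the infinitival complement of a raising predicate; raising infinitives are transparent for QR, so the two DPs are in effect clausemates.
Since no island is crossed, the inverse ordering is licensed alongside surface scope.
So *each soprano* > *some editor* is among the available readings.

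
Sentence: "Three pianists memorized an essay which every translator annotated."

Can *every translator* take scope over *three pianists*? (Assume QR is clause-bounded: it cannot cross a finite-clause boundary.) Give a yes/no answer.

No

The target quantifier *every translator* is part of the relative clause *which every translator annotated* modifying *an essay*.
Quantifiers inside a relative clause are trapped there; the RC boundary blocks QR.
So the wide-scope reading for *every translator* is blocked.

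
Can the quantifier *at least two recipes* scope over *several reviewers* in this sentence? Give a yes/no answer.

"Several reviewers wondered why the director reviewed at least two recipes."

No

*at least two recipes* occurs within the embedded question *why the director reviewed at least two recipes*.
Embedded questions are wh-islands: a quantifier inside an indirect question cannot QR into the matrix clause.
The inverse ordering *at least two recipes* > *several reviewers* is therefore underivable.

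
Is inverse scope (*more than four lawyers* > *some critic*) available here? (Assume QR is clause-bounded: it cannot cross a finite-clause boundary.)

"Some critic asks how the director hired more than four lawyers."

*more than four lawyers* sits inside the embedded question *how the director hired more than four lawyers*.
Embedded questions are wh-islands: a quantifier inside an indirect question cannot QR into the matrix clause.
So the wide-scope reading for *more than four lawyers* is blocked.

No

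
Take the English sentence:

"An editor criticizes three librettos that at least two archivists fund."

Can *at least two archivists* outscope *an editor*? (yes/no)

No

The DP *at least two archivists* is contained in the relative clause *that at least two archivists fund* modifying *three librettos*.
Quantifiers inside a relative clause are trapped there; the RC boundary blocks QR.
Hence only narrow scope for *at least two archivists* (under *an editor*) survives.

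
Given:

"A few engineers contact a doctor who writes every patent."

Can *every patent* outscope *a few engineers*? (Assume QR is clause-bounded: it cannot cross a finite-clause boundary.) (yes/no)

Structurally, *every patent* is inside the relative clause *who writes every patent* modifying *a doctor*.
Relative clauses are scope islands: a quantifier cannot QR out of a relative clause to take scope in the matrix clause.
There is no licit LF on which *every patent* c-commands *a few engineers*.

No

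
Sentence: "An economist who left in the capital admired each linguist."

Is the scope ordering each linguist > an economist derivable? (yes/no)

The RC *who left in the capital* is an island, but *each linguist* is not inside it — it is the matrix object, a clausemate of *an economist*.
With no island boundary between them, the object can take inverse scope over the subject via ordinary QR within the clause.
The sentence is scopally ambiguous between *an economist* > *each linguist* and *each linguist* > *an economist*.

Yes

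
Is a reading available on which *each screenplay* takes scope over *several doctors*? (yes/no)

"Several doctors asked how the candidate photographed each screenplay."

No

The DP *each screenplay* is contained in the embedded question *how the candidate photographed each screenplay*.
Embedded wh-clauses are opaque for QR, so the quantifier stays inside the question.
So the wide-scope reading for *each screenplay* is blocked.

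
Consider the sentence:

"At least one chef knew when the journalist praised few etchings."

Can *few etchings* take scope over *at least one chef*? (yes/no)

No

*few etchings* occurs within the embedded question *when the journalist praised few etchings*.
Embedded wh-clauses are opaque for QR, so the quantifier stays inside the question.
*few etchings* > *at least one chef* would require crossing that boundary, which is illicit.
(Only the surface reading survives: one fixed chef with respect to all the relevant etchings.)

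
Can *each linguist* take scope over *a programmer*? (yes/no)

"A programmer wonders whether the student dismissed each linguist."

No

The DP *each linguist* is contained in the embedded question *whether the student dismissed each linguist*.
An indirect question is a wh-island; the filled [Spec,CP] blocks QR across the CP edge.
Hence only narrow scope for *each linguist* (under *a programmer*) survives.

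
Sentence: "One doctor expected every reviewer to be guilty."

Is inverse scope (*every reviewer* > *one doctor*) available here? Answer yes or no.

ECM infinitives lack a CP barrier, so *every reviewer* can QR over the matrix subject *one doctor*.
QR within a single clause is free, so the lower quantifier may take scope over the higher one.

Yes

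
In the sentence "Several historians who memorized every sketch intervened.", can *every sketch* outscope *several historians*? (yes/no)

*every sketch* sits inside the relative clause *who memorized every sketch*.
Relative clauses block scope extraction: QR cannot target a position outside the modified NP.
There is no licit LF on which *every sketch* c-commands *several historians*.

No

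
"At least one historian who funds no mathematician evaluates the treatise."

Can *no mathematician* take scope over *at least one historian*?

*no mathematician* sits inside the relative clause *who funds no mathematician*.
Relative clauses block scope extraction: QR cannot target a position outside the modified NP.
There is no licit LF on which *no mathematician* c-commands *at least one historian*.

No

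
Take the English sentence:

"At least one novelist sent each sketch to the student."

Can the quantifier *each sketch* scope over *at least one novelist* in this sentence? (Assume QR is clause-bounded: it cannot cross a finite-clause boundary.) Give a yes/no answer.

Yes

*at least one novelist* and *each sketch* are co-arguments of the matrix verb, with nothing but a clause-internal boundary between them.
QR within a single clause is free, so the lower quantifier may take scope over the higher one.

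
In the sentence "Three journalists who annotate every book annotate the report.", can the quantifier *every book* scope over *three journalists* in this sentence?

No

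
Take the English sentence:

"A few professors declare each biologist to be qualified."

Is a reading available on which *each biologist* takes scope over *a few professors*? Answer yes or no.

Yes

ECM infinitives lack a CP barrier, so *each biologist* can QR over the matrix subject *a few professors*.
Nothing blocks QR of the lower DP to a position above the higher one, so inverse scope is available.
The sentence is scopally ambiguous between *a few professors* > *each biologist* and *each biologist* > *a few professors*.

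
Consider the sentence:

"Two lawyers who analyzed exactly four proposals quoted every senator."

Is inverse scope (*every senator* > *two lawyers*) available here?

Yes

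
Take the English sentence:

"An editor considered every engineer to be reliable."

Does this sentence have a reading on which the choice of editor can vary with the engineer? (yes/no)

That reading corresponds to *every engineer* > *an editor*.
This is an ECM construction: *every engineer* is the infinitival subject, Case-marked by the matrix verb, and the infinitive is transparent for QR.
Ordinary QR to a clause-peripheral position gives the wide-scope LF for the lower DP.

Yes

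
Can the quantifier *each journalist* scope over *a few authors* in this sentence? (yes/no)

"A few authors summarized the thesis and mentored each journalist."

No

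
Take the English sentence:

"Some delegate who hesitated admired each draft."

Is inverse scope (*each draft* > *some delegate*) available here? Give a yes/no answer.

Yes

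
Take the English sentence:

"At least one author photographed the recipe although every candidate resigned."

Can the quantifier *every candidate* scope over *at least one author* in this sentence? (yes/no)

*every candidate* occurs within the adjunct clause *although every candidate resigned*.
The adjunct-island constraint bars QR out of an adverbial clause.
The inverse ordering *every candidate* > *at least one author* is therefore underivable.

No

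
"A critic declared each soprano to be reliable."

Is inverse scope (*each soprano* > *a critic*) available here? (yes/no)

Yes

This is an ECM construction: *each soprano* is the infinitival subject, Case-marked by the matrix verb, and the infinitive is transparent for QR.
No island intervenes, so both surface and inverse scope are derivable.
So *each soprano* > *a critic* is among the available readings.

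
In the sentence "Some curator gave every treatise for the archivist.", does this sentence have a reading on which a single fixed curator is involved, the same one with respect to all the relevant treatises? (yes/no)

Yes

That reading corresponds to *some curator* > *every treatise*.
Nothing needs to raise for *some curator* > *every treatise*, so no island constraint is at stake.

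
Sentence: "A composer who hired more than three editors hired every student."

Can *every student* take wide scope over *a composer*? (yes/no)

The RC *who hired more than three editors* is an island, but *every student* is not inside it — it is the matrix object, a clausemate of *a composer*.
Nothing blocks QR of the lower DP to a position above the higher one, so inverse scope is available.
Both orderings are possible: *a composer* > *every student* and *every student* > *a composer*.

Yes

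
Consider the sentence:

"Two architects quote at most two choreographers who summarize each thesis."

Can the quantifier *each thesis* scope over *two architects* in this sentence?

No

Structurally, *each thesis* is inside the relative clause *who summarize each thesis* modifying *at most two choreographers*.
Quantifiers inside a relative clause are trapped there; the RC boundary blocks QR.
There is no licit LF on which *each thesis* c-commands *two architects*.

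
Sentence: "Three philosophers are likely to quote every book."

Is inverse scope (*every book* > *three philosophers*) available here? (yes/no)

Yes

*every book* is the object of the infinitival complement of a raising predicate; raising infinitives are transparent for QR, so the two DPs are in effect clausemates.
With no island boundary between them, the object can take inverse scope over the subject via ordinary QR within the clause.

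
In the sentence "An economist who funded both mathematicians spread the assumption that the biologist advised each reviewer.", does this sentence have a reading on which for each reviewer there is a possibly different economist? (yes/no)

No

The described interpretation is the *each reviewer* > *an economist* scoping.
The target quantifier *each reviewer* is part of the complex NP *the assumption that the biologist advised each reviewer*.
Noun-complement clauses are scope islands (the Complex NP Constraint): a quantifier inside one cannot scope into the matrix.
Hence only narrow scope for *each reviewer* (under *an economist*) survives.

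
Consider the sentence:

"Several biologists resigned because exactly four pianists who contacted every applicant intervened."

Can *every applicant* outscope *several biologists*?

No

The target quantifier *every applicant* is part of the relative clause *who contacted every applicant*, which is itself inside the adjunct *because exactly four pianists who contacted every applicant intervened*.
Both the relative clause and the enclosing adjunct are scope islands; QR cannot cross either.
Hence only narrow scope for *every applicant* (under *several biologists*) survives.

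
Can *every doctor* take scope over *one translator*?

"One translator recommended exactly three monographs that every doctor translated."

Structurally, *every doctor* is inside the relative clause *that every doctor translated* modifying *exactly three monographs*.
Relative clauses block scope extraction: QR cannot target a position outside the modified NP.
There is no licit LF on which *every doctor* c-commands *one translator*.
(Only the surface reading survives: one fixed translator with respect to all the relevant doctors.)

No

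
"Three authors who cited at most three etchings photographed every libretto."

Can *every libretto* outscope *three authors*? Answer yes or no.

Yes

The relative clause *who cited at most three etchings* modifies *three authors*, but *every libretto* is not inside that relative clause — it is an argument of the matrix verb.
Since no island is crossed, the inverse ordering is licensed alongside surface scope.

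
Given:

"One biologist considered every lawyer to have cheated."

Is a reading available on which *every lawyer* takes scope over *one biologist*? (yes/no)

Yes

ECM infinitives lack a CP barrier, so *every lawyer* can QR over the matrix subject *one biologist*.
QR within a single clause is free, so the lower quantifier may take scope over the higher one.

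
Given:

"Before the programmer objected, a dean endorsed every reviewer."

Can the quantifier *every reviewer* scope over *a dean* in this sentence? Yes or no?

Yes

The adjunct clause does not contain *every reviewer*, which is the matrix object.
Since no island is crossed, the inverse ordering is licensed alongside surface scope.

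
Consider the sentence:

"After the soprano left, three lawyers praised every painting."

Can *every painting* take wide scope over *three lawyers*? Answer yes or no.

*every painting* is a matrix argument; the adjunct is an island but the target quantifier is outside it.
QR within a single clause is free, so the lower quantifier may take scope over the higher one.

Yes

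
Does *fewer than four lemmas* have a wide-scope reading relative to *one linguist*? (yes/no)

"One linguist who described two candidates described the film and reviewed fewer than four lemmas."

*fewer than four lemmas* occurs within one conjunct of the coordinate structure (*reviewed fewer than four lemmas*).
Asymmetric QR out of one conjunct violates the Coordinate Structure Constraint.
So *fewer than four lemmas* cannot raise to a position above *one linguist*.

No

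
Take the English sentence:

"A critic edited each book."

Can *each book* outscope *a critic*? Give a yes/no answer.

Yes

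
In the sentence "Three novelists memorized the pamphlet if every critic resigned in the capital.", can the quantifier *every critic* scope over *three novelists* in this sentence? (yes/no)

*every critic* sits inside the adjunct clause *if every critic resigned in the capital*.
Since the clause is an adjunct (not a complement), the Adjunct Condition blocks QR across its edge.
Hence only narrow scope for *every critic* (under *three novelists*) survives.

No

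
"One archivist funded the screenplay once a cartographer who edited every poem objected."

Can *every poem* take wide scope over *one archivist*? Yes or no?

No

The DP *every poem* is contained in the relative clause *who edited every poem*, which is itself inside the adjunct *once a cartographer who edited every poem objected*.
The quantifier would have to escape first the RC and then the adjunct — two independent island violations.
So *every poem* cannot raise to a position above *one archivist*.
(Only the surface reading survives: one fixed archivist with respect to all the relevant poems.)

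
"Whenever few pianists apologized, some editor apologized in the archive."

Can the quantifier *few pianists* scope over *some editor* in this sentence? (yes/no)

No

The target quantifier *few pianists* is part of the adjunct clause *whenever few pianists apologized*.
Adverbial clauses are not L-marked, so they are barriers for QR — the quantifier cannot escape the adjunct.
*few pianists* > *some editor* would require crossing that boundary, which is illicit.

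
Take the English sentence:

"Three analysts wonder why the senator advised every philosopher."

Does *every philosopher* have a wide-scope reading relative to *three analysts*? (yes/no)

No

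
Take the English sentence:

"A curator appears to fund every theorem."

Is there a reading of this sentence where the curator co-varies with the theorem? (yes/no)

Yes

That reading corresponds to *every theorem* > *a curator*.
*every theorem* is the object of the infinitival complement of a raising predicate; raising infinitives are transparent for QR, so the two DPs are in effect clausemates.
No island intervenes, so both surface and inverse scope are derivable.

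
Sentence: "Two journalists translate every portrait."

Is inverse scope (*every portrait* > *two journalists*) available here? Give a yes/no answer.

Yes

Both DPs are arguments of the same predicate; there is no clause or island boundary between them.
Nothing blocks QR of the lower DP to a position above the higher one, so inverse scope is available.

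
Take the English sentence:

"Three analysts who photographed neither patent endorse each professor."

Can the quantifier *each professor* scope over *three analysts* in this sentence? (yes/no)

*each professor* is a matrix argument; only *three analysts* is modified by the relative clause *who photographed neither patent*, so the RC island is irrelevant to the target quantifier.
Nothing blocks QR of the lower DP to a position above the higher one, so inverse scope is available.

Yes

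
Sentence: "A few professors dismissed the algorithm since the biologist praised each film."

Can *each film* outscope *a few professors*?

*each film* occurs within the adjunct clause *since the biologist praised each film*.
Since the clause is an adjunct (not a complement), the Adjunct Condition blocks QR across its edge.
*each film* > *a few professors* would require crossing that boundary, which is illicit.

No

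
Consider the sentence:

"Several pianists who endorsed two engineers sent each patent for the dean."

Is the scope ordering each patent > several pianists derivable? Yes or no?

The relative clause *who endorsed two engineers* modifies *several pianists*, but *each patent* is not inside that relative clause — it is an argument of the matrix verb.
With no island boundary between them, the object can take inverse scope over the subject via ordinary QR within the clause.
The sentence is scopally ambiguous between *several pianists* > *each patent* and *each patent* > *several pianists*.

Yes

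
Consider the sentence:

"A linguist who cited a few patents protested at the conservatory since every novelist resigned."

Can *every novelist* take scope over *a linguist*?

*every novelist* is embedded in the adjunct clause *since every novelist resigned*.
Since the clause is an adjunct (not a complement), the Adjunct Condition blocks QR across its edge.
*every novelist* is confined to the island and cannot take scope over *a linguist*.
(Only the surface reading survives: one fixed linguist with respect to all the relevant novelists.)

No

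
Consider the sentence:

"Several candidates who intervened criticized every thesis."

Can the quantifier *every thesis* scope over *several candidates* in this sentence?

*every thesis* sits in the matrix clause, not in the relative clause on *several candidates*.
No island intervenes, so both surface and inverse scope are derivable.

Yes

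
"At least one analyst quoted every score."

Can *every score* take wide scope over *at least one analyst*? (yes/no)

*at least one analyst* and *every score* are co-arguments of the matrix verb, with nothing but a clause-internal boundary between them.
No island intervenes, so both surface and inverse scope are derivable.
The sentence is scopally ambiguous between *at least one analyst* > *every score* and *every score* > *at least one analyst*.

Yes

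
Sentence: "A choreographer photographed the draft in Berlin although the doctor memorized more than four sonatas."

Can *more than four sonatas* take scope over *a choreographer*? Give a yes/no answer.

The target quantifier *more than four sonatas* is part of the adjunct clause *although the doctor memorized more than four sonatas*.
Since the clause is an adjunct (not a complement), the Adjunct Condition blocks QR across its edge.
*more than four sonatas* is confined to the island and cannot take scope over *a choreographer*.

No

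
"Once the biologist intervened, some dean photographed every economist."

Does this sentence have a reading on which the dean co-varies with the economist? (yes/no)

The paraphrase describes the scope ordering *every economist* > *some dean*.
The adjunct clause does not contain *every economist*, which is the matrix object.
Since no island is crossed, the inverse ordering is licensed alongside surface scope.
The sentence is scopally ambiguous between *some dean* > *every economist* and *every economist* > *some dean*.

Yes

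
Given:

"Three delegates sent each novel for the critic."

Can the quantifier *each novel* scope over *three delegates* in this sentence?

Both DPs are arguments of the same predicate; there is no clause or island boundary between them.
QR within a single clause is free, so the lower quantifier may take scope over the higher one.

Yes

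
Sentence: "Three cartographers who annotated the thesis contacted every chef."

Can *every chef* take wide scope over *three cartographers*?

Yes

The RC *who annotated the thesis* is an island, but *every chef* is not inside it — it is the matrix object, a clausemate of *three cartographers*.
Ordinary QR to a clause-peripheral position gives the wide-scope LF for the lower DP.
Both orderings are possible: *three cartographers* > *every chef* and *every chef* > *three cartographers*.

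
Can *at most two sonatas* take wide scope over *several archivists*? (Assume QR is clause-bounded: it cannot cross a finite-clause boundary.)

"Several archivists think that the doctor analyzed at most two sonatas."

*at most two sonatas* occurs within the finite complement clause *that the doctor analyzed at most two sonatas*.
Finite CP is the ceiling for QR here, by assumption.
*at most two sonatas* > *several archivists* would require crossing that boundary, which is illicit.

No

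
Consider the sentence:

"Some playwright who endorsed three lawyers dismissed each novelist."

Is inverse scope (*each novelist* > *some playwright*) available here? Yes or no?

Although the sentence contains a relative clause (*who endorsed three lawyers*), *each novelist* is outside it, in the matrix VP.
QR within a single clause is free, so the lower quantifier may take scope over the higher one.

Yes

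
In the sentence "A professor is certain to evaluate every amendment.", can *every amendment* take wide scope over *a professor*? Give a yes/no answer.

Yes

Raising constructions are monoclausal for scope purposes; *every amendment* is not separated from *a professor* by any island.
Ordinary QR to a clause-peripheral position gives the wide-scope LF for the lower DP.
Both orderings are possible: *a professor* > *every amendment* and *every amendment* > *a professor*.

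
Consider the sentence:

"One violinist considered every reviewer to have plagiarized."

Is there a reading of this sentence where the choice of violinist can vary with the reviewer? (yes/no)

The paraphrase describes the scope ordering *every reviewer* > *one violinist*.
*every reviewer* is the subject of an ECM infinitive — the infinitival complement of an ECM verb is not a scope island, so *every reviewer* can raise into the matrix clause.
Nothing blocks QR of the lower DP to a position above the higher one, so inverse scope is available.

Yes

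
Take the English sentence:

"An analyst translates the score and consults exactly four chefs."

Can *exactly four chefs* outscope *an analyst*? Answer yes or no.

No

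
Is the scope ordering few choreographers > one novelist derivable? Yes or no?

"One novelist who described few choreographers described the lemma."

Structurally, *few choreographers* is inside the relative clause *who described few choreographers*.
Relative clauses are scope islands: a quantifier cannot QR out of a relative clause to take scope in the matrix clause.
There is no licit LF on which *few choreographers* c-commands *one novelist*.

No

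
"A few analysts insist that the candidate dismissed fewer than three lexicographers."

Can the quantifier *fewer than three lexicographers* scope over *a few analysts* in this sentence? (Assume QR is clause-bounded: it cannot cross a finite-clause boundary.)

*fewer than three lexicographers* sits inside the finite complement clause *that the candidate dismissed fewer than three lexicographers*.
Under clause-bounded QR, a quantifier in an embedded finite clause cannot raise into the matrix clause.
So *fewer than three lexicographers* cannot raise to a position above *a few analysts*.

No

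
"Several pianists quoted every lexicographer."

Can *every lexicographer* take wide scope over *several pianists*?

*every lexicographer* is the matrix object and *several pianists* the matrix subject; the two are clausemates.
Clause-internal QR can adjoin the lower DP above the subject, yielding the inverse reading.

Yes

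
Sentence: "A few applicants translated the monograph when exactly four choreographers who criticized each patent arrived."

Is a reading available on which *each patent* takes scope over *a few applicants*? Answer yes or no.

No

*each patent* occurs within the relative clause *who criticized each patent*, which is itself inside the adjunct *when exactly four choreographers who criticized each patent arrived*.
Even if one barrier were somehow void, the other would still block QR.
*each patent* is confined to the island and cannot take scope over *a few applicants*.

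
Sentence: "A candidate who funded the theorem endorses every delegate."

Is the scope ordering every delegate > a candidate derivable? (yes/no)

Yes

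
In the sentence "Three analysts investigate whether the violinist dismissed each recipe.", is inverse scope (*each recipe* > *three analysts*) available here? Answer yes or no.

Structurally, *each recipe* is inside the embedded question *whether the violinist dismissed each recipe*.
Embedded questions are wh-islands: a quantifier inside an indirect question cannot QR into the matrix clause.
There is no licit LF on which *each recipe* c-commands *three analysts*.

No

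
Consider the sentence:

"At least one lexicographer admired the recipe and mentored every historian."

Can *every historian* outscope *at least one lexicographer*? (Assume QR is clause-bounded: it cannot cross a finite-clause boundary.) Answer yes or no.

*every historian* is embedded in one conjunct of the coordinate structure (*mentored every historian*).
A quantifier cannot raise out of one conjunct of a coordination across the whole coordinate structure — the CSC applies to QR.
*every historian* is confined to the island and cannot take scope over *at least one lexicographer*.

No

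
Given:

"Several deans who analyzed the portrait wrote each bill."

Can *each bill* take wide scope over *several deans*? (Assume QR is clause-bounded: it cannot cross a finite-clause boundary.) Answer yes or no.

Yes

The relative clause *who analyzed the portrait* modifies *several deans*, but *each bill* is not inside that relative clause — it is an argument of the matrix verb.
Ordinary QR to a clause-peripheral position gives the wide-scope LF for the lower DP.
So *each bill* > *several deans* is among the available readings.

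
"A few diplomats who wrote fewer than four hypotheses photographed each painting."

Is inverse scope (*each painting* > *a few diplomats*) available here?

Yes

*each painting* sits in the matrix clause, not in the relative clause on *a few diplomats*.
Clause-internal QR can adjoin the lower DP above the subject, yielding the inverse reading.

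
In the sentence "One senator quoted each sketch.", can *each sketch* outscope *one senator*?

*each sketch* is the matrix object and *one senator* the matrix subject; the two are clausemates.
Nothing blocks QR of the lower DP to a position above the higher one, so inverse scope is available.
Both orderings are possible: *one senator* > *each sketch* and *each sketch* > *one senator*.

Yes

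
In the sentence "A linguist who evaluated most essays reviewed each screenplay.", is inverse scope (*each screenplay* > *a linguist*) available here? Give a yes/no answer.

Although the sentence contains a relative clause (*who evaluated most essays*), *each screenplay* is outside it, in the matrix VP.
No island intervenes, so both surface and inverse scope are derivable.

Yes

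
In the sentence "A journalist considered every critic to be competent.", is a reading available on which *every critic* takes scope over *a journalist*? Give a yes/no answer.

Yes

ECM infinitives lack a CP barrier, so *every critic* can QR over the matrix subject *a journalist*.
Nothing blocks QR of the lower DP to a position above the higher one, so inverse scope is available.
So *every critic* > *a journalist* is among the available readings.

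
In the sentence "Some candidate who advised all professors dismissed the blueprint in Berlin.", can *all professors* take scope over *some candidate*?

No

The target quantifier *all professors* is part of the relative clause *who advised all professors*.
Relative clauses are scope islands: a quantifier cannot QR out of a relative clause to take scope in the matrix clause.
So *all professors* cannot raise to a position above *some candidate*.
(Only the surface reading survives: one fixed candidate with respect to all the relevant professors.)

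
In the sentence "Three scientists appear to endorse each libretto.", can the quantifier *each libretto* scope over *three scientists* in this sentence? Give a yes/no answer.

Raising constructions are monoclausal for scope purposes; *each libretto* is not separated from *three scientists* by any island.
With no island boundary between them, the object can take inverse scope over the subject via ordinary QR within the clause.

Yes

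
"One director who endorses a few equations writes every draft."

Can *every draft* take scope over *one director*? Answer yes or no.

*every draft* is a matrix argument; only *one director* is modified by the relative clause *who endorses a few equations*, so the RC island is irrelevant to the target quantifier.
QR within a single clause is free, so the lower quantifier may take scope over the higher one.
The sentence is scopally ambiguous between *one director* > *every draft* and *every draft* > *one director*.

Yes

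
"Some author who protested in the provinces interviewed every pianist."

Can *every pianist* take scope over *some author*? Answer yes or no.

*every pianist* is a matrix argument; only *some author* is modified by the relative clause *who protested in the provinces*, so the RC island is irrelevant to the target quantifier.
Since no island is crossed, the inverse ordering is licensed alongside surface scope.

Yes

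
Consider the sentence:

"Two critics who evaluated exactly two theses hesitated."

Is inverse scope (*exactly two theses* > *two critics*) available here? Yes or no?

No

The target quantifier *exactly two theses* is part of the relative clause *who evaluated exactly two theses*.
Relative clauses block scope extraction: QR cannot target a position outside the modified NP.
So the wide-scope reading for *exactly two theses* is blocked.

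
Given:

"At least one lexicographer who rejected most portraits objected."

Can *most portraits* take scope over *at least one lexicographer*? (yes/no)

*most portraits* sits inside the relative clause *who rejected most portraits*.
The relative clause forms an island for QR, so the quantifier is confined to the head noun's restrictor.
So *most portraits* cannot raise to a position above *at least one lexicographer*.
(Only the surface reading survives: one fixed lexicographer with respect to all the relevant portraits.)

No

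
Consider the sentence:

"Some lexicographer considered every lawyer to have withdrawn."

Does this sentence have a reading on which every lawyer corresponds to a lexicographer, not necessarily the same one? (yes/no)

The paraphrase describes the scope ordering *every lawyer* > *some lexicographer*.
*every lawyer* is the subject of an ECM infinitive — the infinitival complement of an ECM verb is not a scope island, so *every lawyer* can raise into the matrix clause.
QR within a single clause is free, so the lower quantifier may take scope over the higher one.
Both orderings are possible: *some lexicographer* > *every lawyer* and *every lawyer* > *some lexicographer*.

Yes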